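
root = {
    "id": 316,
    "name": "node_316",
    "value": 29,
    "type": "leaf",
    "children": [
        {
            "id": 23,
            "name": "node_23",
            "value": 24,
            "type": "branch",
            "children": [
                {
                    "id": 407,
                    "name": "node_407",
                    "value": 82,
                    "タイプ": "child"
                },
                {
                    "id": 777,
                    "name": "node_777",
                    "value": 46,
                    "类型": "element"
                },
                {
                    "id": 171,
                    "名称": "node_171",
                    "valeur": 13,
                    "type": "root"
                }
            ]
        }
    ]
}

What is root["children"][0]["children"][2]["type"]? "root"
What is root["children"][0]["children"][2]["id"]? 171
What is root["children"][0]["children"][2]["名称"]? "node_171"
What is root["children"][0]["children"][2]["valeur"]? 13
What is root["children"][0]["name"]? "node_23"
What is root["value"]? 29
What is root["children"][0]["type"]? "branch"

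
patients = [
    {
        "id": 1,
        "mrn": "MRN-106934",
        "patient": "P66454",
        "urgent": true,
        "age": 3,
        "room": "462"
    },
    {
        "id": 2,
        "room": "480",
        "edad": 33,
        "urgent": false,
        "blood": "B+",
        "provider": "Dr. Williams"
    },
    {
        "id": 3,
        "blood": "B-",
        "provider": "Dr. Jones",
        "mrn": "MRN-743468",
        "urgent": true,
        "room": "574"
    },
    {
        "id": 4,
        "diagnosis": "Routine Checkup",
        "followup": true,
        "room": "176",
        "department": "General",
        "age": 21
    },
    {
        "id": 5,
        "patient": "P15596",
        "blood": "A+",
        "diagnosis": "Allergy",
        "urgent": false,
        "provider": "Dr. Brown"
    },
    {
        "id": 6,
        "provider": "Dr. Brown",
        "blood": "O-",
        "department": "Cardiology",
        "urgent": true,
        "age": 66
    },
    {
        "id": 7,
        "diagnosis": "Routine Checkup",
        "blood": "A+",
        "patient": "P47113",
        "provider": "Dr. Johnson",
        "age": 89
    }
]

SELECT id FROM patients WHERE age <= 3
[1]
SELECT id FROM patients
[1, 2, 3, 4, 5, 6, 7]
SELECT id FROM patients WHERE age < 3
[]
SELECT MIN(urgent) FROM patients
False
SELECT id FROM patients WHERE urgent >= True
[1, 3, 6]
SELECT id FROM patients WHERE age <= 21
[1, 4]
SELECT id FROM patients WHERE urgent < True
[2, 5]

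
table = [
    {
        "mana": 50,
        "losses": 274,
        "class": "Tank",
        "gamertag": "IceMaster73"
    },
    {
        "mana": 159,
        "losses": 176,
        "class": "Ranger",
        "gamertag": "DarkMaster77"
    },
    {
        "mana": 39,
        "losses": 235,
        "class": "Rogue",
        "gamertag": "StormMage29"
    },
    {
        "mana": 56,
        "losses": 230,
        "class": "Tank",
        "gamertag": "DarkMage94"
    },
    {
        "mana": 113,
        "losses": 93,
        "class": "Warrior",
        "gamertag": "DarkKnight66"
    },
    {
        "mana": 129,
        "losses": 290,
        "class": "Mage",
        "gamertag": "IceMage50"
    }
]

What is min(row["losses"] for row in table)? 93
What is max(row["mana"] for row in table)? 159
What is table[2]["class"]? "Rogue"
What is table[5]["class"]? "Mage"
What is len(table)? 6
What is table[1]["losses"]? 176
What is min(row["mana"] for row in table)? 39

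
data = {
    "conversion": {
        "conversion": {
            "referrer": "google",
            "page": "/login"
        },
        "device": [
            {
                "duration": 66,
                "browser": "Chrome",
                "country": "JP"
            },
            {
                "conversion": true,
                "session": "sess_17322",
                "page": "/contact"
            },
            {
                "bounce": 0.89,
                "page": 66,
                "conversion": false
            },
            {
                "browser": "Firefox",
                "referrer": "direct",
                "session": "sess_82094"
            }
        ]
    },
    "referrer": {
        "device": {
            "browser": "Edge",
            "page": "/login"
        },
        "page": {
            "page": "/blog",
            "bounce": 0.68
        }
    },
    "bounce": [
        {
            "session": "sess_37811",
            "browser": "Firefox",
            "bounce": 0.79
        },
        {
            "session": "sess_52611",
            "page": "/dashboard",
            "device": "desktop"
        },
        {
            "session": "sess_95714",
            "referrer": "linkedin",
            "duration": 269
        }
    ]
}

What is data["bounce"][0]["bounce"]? 0.79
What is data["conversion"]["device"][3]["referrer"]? "direct"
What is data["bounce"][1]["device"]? "desktop"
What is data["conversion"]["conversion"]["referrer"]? "google"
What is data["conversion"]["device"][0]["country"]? "JP"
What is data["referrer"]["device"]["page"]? "/login"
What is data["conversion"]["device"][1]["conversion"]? True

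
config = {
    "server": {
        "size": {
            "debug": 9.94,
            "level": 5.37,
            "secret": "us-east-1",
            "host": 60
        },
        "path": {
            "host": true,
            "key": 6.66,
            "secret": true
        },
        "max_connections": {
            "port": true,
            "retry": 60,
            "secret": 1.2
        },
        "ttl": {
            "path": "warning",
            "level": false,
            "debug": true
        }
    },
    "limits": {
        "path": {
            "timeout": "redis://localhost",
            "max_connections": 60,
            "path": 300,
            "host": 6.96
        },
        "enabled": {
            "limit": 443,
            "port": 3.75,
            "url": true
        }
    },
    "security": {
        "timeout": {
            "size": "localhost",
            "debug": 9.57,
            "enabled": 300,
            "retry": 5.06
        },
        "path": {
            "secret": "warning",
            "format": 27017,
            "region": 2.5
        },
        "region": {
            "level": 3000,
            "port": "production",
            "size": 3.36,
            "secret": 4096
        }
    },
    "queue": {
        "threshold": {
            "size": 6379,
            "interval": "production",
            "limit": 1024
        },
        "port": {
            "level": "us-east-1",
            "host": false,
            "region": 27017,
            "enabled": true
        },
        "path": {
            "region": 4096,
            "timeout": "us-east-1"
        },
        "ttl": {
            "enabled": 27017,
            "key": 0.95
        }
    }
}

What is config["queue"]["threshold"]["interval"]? "production"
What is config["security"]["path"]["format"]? 27017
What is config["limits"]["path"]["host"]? 6.96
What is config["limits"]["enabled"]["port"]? 3.75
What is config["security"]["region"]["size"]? 3.36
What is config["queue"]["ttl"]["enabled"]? 27017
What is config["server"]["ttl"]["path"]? "warning"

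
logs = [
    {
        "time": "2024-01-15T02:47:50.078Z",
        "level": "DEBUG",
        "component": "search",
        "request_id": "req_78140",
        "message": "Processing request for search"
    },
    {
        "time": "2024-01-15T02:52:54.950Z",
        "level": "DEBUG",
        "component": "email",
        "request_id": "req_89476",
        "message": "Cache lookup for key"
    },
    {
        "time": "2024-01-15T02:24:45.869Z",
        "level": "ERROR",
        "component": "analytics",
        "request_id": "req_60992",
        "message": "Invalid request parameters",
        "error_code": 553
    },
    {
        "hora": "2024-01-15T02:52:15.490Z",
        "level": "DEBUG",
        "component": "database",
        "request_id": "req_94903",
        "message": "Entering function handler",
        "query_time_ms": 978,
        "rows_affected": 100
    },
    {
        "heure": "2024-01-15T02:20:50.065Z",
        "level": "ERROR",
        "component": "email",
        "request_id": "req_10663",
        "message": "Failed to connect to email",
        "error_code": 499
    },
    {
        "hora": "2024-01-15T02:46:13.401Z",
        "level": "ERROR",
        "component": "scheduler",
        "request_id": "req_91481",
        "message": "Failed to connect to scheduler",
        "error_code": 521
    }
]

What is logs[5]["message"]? "Failed to connect to scheduler"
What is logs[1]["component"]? "email"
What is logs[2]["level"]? "ERROR"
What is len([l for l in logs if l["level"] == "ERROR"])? 3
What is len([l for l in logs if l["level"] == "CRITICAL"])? 0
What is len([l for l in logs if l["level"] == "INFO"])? 0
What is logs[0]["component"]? "search"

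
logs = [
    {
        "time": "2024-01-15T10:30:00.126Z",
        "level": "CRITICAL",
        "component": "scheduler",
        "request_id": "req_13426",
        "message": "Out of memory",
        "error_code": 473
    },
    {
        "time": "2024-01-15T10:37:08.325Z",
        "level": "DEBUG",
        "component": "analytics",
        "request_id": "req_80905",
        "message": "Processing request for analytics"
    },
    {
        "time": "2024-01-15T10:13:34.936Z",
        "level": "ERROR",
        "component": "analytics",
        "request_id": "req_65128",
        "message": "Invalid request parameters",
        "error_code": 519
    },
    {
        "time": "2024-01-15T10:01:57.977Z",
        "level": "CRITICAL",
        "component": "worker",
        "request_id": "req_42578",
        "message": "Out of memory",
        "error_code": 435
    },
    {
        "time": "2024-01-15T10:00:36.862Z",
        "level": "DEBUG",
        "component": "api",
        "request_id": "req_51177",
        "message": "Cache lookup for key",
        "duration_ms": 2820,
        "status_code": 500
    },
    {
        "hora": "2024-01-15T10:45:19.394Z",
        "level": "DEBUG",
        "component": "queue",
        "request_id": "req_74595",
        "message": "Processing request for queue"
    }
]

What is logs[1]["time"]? "2024-01-15T10:37:08.325Z"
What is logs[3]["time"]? "2024-01-15T10:01:57.977Z"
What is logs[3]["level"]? "CRITICAL"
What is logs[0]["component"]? "scheduler"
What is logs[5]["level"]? "DEBUG"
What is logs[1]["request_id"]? "req_80905"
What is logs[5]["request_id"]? "req_74595"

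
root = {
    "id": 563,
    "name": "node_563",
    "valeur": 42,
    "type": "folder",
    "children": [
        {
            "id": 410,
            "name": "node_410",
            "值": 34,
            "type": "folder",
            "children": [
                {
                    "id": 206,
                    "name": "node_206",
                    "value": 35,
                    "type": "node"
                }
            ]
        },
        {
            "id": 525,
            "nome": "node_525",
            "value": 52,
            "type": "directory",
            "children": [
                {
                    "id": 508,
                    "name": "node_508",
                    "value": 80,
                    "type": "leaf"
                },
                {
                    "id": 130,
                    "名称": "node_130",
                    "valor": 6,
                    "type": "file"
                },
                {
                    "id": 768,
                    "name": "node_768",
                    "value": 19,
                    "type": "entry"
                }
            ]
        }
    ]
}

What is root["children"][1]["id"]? 525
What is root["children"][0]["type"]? "folder"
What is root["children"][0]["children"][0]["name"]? "node_206"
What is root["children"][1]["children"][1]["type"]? "file"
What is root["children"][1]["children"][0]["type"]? "leaf"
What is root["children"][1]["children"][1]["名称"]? "node_130"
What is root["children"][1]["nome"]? "node_525"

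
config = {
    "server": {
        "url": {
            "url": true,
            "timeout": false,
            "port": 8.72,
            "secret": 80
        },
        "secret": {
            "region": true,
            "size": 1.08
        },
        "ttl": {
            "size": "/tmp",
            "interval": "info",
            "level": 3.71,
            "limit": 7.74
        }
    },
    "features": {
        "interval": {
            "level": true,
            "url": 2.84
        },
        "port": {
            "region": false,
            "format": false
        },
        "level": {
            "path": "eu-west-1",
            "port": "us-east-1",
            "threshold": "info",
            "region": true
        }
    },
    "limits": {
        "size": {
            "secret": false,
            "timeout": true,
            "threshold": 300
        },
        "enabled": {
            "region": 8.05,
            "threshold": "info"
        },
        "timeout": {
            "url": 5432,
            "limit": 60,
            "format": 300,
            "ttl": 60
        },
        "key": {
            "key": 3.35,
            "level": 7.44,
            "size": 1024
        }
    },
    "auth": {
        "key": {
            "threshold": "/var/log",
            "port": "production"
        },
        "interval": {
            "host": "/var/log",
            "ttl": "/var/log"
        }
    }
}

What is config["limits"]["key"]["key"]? 3.35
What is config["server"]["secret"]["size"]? 1.08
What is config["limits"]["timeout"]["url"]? 5432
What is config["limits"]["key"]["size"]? 1024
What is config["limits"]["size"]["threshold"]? 300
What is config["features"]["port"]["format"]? False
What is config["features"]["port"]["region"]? False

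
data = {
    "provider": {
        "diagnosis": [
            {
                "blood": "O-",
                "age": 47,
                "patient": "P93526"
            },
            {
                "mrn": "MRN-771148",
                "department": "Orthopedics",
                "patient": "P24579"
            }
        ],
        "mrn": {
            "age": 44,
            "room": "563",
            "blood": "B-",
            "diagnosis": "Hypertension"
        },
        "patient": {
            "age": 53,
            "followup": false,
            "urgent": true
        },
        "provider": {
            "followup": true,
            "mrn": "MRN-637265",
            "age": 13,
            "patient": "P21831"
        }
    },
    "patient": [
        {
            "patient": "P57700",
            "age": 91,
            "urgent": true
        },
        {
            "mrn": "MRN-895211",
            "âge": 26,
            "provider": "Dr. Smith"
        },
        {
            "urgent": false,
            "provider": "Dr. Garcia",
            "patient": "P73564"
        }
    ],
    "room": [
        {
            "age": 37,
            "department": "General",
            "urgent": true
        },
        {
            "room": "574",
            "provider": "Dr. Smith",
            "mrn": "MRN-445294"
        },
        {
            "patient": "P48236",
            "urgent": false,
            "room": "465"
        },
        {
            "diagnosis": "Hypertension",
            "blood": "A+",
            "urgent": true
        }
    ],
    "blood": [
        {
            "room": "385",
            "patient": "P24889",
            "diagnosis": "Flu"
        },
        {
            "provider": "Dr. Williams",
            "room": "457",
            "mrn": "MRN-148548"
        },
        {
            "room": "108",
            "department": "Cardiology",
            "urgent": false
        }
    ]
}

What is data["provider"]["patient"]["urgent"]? True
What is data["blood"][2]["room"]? "108"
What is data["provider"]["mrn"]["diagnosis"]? "Hypertension"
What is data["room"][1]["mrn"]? "MRN-445294"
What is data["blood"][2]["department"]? "Cardiology"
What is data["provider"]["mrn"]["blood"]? "B-"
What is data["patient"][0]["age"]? 91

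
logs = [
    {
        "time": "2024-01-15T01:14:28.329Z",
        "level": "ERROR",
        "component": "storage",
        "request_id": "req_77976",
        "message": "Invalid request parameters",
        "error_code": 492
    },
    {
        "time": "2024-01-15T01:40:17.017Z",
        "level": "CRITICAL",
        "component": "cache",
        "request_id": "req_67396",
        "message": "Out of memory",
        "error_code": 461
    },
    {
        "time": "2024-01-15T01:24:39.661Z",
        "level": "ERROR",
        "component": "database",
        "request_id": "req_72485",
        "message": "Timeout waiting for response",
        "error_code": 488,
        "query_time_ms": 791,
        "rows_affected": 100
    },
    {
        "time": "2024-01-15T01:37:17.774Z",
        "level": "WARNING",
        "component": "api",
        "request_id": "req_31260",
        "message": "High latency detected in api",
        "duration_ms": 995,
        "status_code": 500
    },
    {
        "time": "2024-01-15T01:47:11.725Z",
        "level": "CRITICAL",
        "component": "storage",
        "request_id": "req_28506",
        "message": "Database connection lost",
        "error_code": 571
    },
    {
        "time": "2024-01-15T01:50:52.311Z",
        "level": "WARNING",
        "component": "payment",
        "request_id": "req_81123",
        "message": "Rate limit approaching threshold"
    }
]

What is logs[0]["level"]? "ERROR"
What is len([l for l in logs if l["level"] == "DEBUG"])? 0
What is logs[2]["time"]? "2024-01-15T01:24:39.661Z"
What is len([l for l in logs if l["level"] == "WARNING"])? 2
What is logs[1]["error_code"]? 461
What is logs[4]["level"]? "CRITICAL"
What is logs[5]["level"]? "WARNING"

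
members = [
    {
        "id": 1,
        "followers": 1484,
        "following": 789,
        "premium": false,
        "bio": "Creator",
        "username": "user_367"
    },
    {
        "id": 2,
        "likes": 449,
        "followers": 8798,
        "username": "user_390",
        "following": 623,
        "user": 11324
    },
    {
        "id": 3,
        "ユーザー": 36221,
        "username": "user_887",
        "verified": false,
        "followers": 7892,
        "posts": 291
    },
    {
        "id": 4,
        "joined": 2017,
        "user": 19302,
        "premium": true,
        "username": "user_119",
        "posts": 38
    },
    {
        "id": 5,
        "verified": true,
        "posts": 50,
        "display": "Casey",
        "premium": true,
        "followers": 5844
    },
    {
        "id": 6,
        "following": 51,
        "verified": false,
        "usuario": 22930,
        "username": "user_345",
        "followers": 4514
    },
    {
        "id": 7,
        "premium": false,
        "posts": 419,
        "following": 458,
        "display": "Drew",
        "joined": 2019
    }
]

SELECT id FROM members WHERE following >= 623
[1, 2]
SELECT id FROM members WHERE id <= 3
[1, 2, 3]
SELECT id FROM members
[1, 2, 3, 4, 5, 6, 7]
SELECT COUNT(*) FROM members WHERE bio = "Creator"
1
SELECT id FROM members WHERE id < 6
[1, 2, 3, 4, 5]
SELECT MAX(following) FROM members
789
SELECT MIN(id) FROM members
1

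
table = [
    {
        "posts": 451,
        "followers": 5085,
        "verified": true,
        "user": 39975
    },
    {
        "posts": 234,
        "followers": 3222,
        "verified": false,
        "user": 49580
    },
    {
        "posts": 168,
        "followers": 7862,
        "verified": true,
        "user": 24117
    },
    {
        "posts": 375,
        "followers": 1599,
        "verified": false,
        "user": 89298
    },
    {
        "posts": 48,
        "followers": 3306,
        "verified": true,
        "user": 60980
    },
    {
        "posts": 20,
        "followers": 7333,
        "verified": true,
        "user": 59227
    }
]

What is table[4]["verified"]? True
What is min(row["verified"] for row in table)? False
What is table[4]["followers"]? 3306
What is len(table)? 6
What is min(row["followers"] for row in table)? 1599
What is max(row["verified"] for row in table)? True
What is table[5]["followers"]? 7333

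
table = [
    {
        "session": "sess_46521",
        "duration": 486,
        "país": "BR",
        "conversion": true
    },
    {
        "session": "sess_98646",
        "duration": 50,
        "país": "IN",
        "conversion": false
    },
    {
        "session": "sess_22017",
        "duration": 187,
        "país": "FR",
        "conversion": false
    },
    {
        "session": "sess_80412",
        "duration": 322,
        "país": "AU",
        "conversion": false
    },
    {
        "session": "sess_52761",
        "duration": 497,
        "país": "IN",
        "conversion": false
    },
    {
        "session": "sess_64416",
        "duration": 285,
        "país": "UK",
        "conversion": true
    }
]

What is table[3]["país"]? "AU"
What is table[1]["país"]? "IN"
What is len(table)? 6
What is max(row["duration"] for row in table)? 497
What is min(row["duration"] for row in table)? 50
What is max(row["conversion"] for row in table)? True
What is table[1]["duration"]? 50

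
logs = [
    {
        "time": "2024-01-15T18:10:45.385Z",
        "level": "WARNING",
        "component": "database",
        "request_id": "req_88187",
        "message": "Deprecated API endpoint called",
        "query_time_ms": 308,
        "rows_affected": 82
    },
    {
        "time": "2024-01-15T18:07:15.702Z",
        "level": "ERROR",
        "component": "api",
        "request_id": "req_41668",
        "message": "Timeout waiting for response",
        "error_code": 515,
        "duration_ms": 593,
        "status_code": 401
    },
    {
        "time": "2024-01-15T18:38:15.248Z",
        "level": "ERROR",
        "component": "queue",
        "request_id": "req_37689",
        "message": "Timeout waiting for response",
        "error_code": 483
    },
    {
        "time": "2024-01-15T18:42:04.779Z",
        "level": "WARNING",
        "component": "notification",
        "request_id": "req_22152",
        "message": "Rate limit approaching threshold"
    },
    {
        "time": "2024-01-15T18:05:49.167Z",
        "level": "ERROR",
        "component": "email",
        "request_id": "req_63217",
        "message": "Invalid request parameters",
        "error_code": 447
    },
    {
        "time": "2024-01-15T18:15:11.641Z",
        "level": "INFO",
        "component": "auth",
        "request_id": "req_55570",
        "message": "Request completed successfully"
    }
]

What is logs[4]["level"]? "ERROR"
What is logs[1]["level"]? "ERROR"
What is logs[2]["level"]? "ERROR"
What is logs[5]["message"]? "Request completed successfully"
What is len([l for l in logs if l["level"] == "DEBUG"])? 0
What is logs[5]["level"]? "INFO"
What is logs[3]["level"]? "WARNING"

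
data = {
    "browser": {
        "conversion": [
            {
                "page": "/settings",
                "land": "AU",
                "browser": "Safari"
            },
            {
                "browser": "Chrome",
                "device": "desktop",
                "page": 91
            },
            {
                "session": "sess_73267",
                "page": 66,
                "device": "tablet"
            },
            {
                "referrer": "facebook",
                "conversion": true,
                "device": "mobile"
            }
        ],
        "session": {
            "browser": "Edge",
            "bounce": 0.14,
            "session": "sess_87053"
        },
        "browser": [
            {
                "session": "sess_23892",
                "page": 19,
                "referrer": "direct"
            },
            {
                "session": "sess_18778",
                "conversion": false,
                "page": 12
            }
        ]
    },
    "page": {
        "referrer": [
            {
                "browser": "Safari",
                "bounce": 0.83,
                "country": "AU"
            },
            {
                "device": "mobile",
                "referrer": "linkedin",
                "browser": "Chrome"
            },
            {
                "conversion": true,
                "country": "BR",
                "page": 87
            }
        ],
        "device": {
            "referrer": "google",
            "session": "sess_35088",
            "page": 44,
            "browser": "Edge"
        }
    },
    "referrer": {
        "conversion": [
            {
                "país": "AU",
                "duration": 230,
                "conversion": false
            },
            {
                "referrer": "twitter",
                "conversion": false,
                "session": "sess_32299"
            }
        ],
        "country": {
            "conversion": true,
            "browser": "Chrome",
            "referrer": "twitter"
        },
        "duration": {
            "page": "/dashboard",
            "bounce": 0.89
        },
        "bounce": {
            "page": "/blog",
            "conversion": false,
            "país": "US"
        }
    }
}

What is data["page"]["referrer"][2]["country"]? "BR"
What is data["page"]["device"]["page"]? 44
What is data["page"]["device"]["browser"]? "Edge"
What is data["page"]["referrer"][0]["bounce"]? 0.83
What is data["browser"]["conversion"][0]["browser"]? "Safari"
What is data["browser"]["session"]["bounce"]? 0.14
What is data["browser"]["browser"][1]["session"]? "sess_18778"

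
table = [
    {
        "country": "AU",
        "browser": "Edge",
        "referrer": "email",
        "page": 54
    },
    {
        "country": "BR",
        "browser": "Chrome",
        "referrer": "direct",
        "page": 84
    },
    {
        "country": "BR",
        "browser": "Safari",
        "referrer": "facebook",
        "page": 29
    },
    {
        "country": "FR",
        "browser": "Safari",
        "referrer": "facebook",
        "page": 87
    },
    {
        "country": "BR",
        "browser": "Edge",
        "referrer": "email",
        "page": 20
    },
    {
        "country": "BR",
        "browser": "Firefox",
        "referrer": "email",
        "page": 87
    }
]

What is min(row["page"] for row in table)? 20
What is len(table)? 6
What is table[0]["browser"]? "Edge"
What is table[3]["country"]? "FR"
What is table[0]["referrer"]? "email"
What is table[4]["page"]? 20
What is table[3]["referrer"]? "facebook"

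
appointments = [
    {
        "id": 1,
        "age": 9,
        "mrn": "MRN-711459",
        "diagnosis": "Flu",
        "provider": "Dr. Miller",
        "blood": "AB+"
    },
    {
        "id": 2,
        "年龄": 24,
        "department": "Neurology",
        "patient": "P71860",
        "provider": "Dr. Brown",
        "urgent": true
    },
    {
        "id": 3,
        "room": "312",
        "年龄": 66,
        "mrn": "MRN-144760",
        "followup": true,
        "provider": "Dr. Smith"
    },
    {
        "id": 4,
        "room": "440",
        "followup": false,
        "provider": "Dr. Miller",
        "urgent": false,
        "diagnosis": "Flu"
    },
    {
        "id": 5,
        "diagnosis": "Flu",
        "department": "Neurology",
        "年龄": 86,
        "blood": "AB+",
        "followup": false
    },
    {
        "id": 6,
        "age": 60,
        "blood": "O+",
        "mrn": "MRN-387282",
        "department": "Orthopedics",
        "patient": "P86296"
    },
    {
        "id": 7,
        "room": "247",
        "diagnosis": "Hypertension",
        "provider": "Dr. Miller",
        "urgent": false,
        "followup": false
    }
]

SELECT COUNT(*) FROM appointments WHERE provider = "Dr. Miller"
3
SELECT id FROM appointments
[1, 2, 3, 4, 5, 6, 7]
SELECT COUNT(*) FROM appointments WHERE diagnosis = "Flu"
3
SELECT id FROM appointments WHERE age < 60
[1]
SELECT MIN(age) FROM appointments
9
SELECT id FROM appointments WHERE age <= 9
[1]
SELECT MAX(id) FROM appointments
7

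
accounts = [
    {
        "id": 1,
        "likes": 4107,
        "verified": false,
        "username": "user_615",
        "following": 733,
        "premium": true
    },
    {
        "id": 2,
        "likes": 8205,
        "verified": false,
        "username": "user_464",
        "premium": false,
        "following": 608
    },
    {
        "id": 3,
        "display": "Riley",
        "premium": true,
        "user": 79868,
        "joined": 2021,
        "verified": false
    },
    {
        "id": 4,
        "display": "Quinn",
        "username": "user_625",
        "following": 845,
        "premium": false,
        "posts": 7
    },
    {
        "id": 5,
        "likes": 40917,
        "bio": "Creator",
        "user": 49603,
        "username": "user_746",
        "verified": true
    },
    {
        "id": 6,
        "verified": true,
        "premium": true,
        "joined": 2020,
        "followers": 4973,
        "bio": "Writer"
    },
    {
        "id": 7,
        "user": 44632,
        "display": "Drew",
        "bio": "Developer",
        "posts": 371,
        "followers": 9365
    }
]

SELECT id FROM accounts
[1, 2, 3, 4, 5, 6, 7]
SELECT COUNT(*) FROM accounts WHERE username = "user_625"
1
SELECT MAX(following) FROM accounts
845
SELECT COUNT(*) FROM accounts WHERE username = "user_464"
1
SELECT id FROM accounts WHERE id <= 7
[1, 2, 3, 4, 5, 6, 7]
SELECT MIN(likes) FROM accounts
4107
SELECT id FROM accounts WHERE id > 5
[6, 7]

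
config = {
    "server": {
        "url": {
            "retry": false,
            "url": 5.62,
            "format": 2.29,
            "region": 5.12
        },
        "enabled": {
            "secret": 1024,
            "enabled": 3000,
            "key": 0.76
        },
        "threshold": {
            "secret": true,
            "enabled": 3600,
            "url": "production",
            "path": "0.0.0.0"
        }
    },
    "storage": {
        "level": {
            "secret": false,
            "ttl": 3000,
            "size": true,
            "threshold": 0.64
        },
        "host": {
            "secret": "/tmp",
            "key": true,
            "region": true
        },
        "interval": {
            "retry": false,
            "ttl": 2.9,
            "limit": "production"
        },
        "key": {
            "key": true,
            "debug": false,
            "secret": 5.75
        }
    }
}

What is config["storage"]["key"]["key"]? True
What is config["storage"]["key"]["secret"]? 5.75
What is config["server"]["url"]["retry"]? False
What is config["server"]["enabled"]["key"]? 0.76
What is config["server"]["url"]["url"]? 5.62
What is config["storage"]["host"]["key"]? True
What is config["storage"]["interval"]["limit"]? "production"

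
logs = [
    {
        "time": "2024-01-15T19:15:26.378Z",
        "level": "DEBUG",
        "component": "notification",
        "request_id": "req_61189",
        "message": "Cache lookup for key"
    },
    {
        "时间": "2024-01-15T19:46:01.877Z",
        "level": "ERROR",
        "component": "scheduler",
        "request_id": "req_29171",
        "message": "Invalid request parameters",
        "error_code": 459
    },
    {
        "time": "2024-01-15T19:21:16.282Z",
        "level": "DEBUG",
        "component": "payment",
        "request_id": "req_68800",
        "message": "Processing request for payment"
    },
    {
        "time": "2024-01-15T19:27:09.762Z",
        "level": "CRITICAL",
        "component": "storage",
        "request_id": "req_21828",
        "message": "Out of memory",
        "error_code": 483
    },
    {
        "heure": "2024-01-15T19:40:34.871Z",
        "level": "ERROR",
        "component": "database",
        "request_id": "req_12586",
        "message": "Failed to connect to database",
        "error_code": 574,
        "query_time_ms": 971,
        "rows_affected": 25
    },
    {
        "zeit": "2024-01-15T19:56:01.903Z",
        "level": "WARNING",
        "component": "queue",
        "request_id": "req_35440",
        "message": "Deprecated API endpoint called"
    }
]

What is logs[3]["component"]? "storage"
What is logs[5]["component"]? "queue"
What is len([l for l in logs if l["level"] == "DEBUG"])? 2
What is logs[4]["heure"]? "2024-01-15T19:40:34.871Z"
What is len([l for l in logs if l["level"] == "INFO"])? 0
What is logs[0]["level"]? "DEBUG"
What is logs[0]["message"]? "Cache lookup for key"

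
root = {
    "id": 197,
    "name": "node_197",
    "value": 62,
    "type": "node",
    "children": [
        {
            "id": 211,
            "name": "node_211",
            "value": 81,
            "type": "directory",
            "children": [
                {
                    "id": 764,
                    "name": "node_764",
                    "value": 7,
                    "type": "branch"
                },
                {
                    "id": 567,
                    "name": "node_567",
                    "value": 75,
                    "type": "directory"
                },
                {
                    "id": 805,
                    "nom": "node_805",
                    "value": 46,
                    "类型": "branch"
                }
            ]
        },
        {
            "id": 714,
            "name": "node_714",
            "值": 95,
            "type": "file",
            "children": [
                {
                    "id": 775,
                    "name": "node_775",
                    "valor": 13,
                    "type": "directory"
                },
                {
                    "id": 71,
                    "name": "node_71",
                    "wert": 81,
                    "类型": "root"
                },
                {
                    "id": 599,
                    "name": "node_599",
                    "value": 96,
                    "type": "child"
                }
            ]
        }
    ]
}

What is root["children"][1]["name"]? "node_714"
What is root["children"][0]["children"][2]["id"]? 805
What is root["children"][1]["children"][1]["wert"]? 81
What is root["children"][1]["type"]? "file"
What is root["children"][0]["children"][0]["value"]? 7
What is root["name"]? "node_197"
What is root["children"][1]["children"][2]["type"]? "child"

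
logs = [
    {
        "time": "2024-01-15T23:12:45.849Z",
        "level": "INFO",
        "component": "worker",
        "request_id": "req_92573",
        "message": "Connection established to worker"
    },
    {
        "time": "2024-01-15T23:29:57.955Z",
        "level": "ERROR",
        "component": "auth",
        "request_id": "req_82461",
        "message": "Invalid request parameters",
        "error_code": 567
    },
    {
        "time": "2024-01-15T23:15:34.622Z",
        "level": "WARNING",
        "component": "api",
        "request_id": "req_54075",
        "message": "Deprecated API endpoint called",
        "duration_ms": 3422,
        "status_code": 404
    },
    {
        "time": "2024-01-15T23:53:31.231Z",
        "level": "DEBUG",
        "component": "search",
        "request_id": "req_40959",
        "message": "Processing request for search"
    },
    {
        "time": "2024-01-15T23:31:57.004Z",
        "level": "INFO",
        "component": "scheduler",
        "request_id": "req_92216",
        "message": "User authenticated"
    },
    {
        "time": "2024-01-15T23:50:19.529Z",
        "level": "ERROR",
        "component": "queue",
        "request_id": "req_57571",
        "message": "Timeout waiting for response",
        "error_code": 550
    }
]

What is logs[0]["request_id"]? "req_92573"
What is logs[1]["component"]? "auth"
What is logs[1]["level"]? "ERROR"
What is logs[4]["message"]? "User authenticated"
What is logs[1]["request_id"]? "req_82461"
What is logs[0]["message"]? "Connection established to worker"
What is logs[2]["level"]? "WARNING"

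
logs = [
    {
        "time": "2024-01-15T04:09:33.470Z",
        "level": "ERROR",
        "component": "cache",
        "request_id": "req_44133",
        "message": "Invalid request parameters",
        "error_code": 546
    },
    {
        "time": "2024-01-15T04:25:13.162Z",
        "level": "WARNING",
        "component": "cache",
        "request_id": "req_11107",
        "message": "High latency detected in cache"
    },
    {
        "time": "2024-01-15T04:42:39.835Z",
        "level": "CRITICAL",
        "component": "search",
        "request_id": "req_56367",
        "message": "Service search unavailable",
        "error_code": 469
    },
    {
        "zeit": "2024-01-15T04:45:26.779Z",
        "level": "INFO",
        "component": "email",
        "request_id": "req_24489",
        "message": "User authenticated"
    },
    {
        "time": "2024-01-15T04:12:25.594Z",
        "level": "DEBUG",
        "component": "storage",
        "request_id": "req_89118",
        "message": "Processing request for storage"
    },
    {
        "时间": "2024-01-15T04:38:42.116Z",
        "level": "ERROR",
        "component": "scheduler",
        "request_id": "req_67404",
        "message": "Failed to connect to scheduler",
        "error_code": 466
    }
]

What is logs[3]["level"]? "INFO"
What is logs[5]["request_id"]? "req_67404"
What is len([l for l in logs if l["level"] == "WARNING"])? 1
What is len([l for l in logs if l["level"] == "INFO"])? 1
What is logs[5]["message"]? "Failed to connect to scheduler"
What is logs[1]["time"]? "2024-01-15T04:25:13.162Z"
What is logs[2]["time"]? "2024-01-15T04:42:39.835Z"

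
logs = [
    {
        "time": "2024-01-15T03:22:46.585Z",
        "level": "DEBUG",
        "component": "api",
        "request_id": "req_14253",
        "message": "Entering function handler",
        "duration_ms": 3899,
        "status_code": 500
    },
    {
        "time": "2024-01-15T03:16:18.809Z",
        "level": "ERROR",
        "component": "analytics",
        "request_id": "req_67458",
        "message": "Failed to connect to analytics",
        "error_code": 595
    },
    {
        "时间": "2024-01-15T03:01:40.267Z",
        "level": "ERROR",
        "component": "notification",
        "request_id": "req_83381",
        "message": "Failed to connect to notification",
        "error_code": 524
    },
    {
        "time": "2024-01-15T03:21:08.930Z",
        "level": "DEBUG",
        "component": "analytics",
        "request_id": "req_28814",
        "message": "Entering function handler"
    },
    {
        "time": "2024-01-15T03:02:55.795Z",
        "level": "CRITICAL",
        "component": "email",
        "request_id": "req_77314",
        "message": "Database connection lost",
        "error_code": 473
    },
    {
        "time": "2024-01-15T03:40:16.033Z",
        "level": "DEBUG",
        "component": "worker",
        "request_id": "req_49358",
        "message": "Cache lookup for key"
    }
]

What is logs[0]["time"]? "2024-01-15T03:22:46.585Z"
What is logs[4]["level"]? "CRITICAL"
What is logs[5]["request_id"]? "req_49358"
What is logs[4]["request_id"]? "req_77314"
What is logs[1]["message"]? "Failed to connect to analytics"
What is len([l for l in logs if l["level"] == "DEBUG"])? 3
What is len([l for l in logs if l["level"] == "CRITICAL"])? 1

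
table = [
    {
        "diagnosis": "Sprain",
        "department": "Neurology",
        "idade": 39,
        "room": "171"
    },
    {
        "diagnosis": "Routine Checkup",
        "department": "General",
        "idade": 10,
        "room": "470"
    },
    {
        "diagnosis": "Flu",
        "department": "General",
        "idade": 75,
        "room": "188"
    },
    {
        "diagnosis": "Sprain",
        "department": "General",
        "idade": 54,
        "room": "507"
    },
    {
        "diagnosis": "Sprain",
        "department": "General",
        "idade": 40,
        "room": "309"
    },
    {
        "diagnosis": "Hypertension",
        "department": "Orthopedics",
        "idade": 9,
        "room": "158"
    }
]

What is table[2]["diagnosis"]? "Flu"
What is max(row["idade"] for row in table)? 75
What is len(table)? 6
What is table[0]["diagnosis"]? "Sprain"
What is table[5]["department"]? "Orthopedics"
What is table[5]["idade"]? 9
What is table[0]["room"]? "171"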